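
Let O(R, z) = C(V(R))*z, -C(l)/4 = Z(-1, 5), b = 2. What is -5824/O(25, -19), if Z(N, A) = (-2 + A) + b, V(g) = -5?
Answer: -1456/95 ≈ -15.326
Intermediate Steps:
Z(N, A) = A (Z(N, A) = (-2 + A) + 2 = A)
C(l) = -20 (C(l) = -4*5 = -20)
O(R, z) = -20*z
-5824/O(25, -19) = -5824/((-20*(-19))) = -5824/380 = -5824*1/380 = -1456/95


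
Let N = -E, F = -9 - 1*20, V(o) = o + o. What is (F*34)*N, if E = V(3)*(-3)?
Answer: -17748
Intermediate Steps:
V(o) = 2*o
F = -29 (F = -9 - 20 = -29)
E = -18 (E = (2*3)*(-3) = 6*(-3) = -18)
N = 18 (N = -1*(-18) = 18)
(F*34)*N = -29*34*18 = -986*18 = -17748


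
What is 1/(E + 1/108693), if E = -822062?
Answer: -108693/89352384965 ≈ -1.2165e-6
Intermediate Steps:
1/(E + 1/108693) = 1/(-822062 + 1/108693) = 1/(-89352384965/108693) = -108693/89352384965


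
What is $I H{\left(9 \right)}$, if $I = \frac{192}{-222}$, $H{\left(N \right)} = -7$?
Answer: $\frac{224}{37} \approx 6.0541$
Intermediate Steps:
$I = - \frac{32}{37}$ ($I = 192 \left(- \frac{1}{222}\right) = - \frac{32}{37} \approx -0.86486$)
$I H{\left(9 \right)} = \left(- \frac{32}{37}\right) \left(-7\right) = \frac{224}{37}$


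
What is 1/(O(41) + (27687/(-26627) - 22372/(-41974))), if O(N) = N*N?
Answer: 558820849/939094629722 ≈ 0.00059506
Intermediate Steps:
O(N) = N**2
1/(O(41) + (27687/(-26627) - 22372/(-41974))) = 1/(41**2 + (27687/(-26627) - 22372/(-41974))) = 1/(1681 + (27687*(-1/26627) - 22372*(-1/41974))) = 1/(1681 + (-27687/26627 + 11186/20987)) = 1/(1681 - 283217447/558820849) = 1/(939094629722/558820849) = 558820849/939094629722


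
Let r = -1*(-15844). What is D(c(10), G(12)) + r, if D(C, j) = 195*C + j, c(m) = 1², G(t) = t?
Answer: 16051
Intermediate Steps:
c(m) = 1
D(C, j) = j + 195*C
r = 15844
D(c(10), G(12)) + r = (12 + 195*1) + 15844 = (12 + 195) + 15844 = 207 + 15844 = 16051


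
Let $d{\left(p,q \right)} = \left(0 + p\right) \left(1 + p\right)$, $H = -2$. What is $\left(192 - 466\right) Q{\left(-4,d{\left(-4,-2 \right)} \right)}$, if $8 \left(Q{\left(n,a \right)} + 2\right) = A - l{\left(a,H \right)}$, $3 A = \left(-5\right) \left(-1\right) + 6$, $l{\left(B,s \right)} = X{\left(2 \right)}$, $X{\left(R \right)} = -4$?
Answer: $\frac{3425}{12} \approx 285.42$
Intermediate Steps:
$l{\left(B,s \right)} = -4$
$d{\left(p,q \right)} = p \left(1 + p\right)$
$A = \frac{11}{3}$ ($A = \frac{\left(-5\right) \left(-1\right) + 6}{3} = \frac{5 + 6}{3} = \frac{1}{3} \cdot 11 = \frac{11}{3} \approx 3.6667$)
$Q{\left(n,a \right)} = - \frac{25}{24}$ ($Q{\left(n,a \right)} = -2 + \frac{\frac{11}{3} - -4}{8} = -2 + \frac{\frac{11}{3} + 4}{8} = -2 + \frac{1}{8} \cdot \frac{23}{3} = -2 + \frac{23}{24} = - \frac{25}{24}$)
$\left(192 - 466\right) Q{\left(-4,d{\left(-4,-2 \right)} \right)} = \left(192 - 466\right) \left(- \frac{25}{24}\right) = \left(-274\right) \left(- \frac{25}{24}\right) = \frac{3425}{12}$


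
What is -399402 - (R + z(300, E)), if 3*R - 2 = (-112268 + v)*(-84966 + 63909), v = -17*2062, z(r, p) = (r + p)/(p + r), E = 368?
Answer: -3103357565/3 ≈ -1.0345e+9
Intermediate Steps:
z(r, p) = 1 (z(r, p) = (p + r)/(p + r) = 1)
v = -35054
R = 3102159356/3 (R = ⅔ + ((-112268 - 35054)*(-84966 + 63909))/3 = ⅔ + (-147322*(-21057))/3 = ⅔ + (⅓)*3102159354 = ⅔ + 1034053118 = 3102159356/3 ≈ 1.0341e+9)
-399402 - (R + z(300, E)) = -399402 - (3102159356/3 + 1) = -399402 - 1*3102159359/3 = -399402 - 3102159359/3 = -3103357565/3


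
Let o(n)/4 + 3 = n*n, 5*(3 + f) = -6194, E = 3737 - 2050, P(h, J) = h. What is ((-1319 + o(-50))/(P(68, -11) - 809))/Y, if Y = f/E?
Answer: 10446145/657267 ≈ 15.893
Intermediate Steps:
E = 1687
f = -6209/5 (f = -3 + (⅕)*(-6194) = -3 - 6194/5 = -6209/5 ≈ -1241.8)
o(n) = -12 + 4*n² (o(n) = -12 + 4*(n*n) = -12 + 4*n²)
Y = -887/1205 (Y = -6209/5/1687 = -6209/5*1/1687 = -887/1205 ≈ -0.73610)
((-1319 + o(-50))/(P(68, -11) - 809))/Y = ((-1319 + (-12 + 4*(-50)²))/(68 - 809))/(-887/1205) = ((-1319 + (-12 + 4*2500))/(-741))*(-1205/887) = ((-1319 + (-12 + 10000))*(-1/741))*(-1205/887) = ((-1319 + 9988)*(-1/741))*(-1205/887) = (8669*(-1/741))*(-1205/887) = -8669/741*(-1205/887) = 10446145/657267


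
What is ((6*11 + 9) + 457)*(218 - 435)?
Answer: -115444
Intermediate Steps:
((6*11 + 9) + 457)*(218 - 435) = ((66 + 9) + 457)*(-217) = (75 + 457)*(-217) = 532*(-217) = -115444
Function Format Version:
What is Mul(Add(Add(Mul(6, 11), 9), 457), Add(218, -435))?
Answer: -115444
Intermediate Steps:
Mul(Add(Add(Mul(6, 11), 9), 457), Add(218, -435)) = Mul(Add(Add(66, 9), 457), -217) = Mul(Add(75, 457), -217) = Mul(532, -217) = -115444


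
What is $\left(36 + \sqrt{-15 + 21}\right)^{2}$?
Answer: $\left(36 + \sqrt{6}\right)^{2} \approx 1478.4$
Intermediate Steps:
$\left(36 + \sqrt{-15 + 21}\right)^{2} = \left(36 + \sqrt{6}\right)^{2}$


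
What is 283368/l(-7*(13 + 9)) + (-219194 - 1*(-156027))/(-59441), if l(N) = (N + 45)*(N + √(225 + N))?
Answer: 2756726927287/153197586505 + 283368*√71/2577305 ≈ 18.921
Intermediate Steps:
l(N) = (45 + N)*(N + √(225 + N))
283368/l(-7*(13 + 9)) + (-219194 - 1*(-156027))/(-59441) = 283368/((-7*(13 + 9))² + 45*(-7*(13 + 9)) + 45*√(225 - 7*(13 + 9)) + (-7*(13 + 9))*√(225 - 7*(13 + 9))) + (-219194 - 1*(-156027))/(-59441) = 283368/((-7*22)² + 45*(-7*22) + 45*√(225 - 7*22) + (-7*22)*√(225 - 7*22)) + (-219194 + 156027)*(-1/59441) = 283368/((-154)² + 45*(-154) + 45*√(225 - 154) - 154*√(225 - 154)) - 63167*(-1/59441) = 283368/(23716 - 6930 + 45*√71 - 154*√71) + 63167/59441 = 283368/(16786 - 109*√71) + 63167/59441 = 63167/59441 + 283368/(16786 - 109*√71)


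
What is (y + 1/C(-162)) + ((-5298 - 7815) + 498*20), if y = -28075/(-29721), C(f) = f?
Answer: -5058850759/1604934 ≈ -3152.1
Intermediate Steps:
y = 28075/29721 (y = -28075*(-1/29721) = 28075/29721 ≈ 0.94462)
(y + 1/C(-162)) + ((-5298 - 7815) + 498*20) = (28075/29721 + 1/(-162)) + ((-5298 - 7815) + 498*20) = (28075/29721 - 1/162) + (-13113 + 9960) = 1506143/1604934 - 3153 = -5058850759/1604934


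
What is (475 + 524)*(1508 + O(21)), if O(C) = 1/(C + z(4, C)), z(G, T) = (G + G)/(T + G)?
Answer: 802985211/533 ≈ 1.5065e+6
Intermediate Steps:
z(G, T) = 2*G/(G + T) (z(G, T) = (2*G)/(G + T) = 2*G/(G + T))
O(C) = 1/(C + 8/(4 + C)) (O(C) = 1/(C + 2*4/(4 + C)) = 1/(C + 8/(4 + C)))
(475 + 524)*(1508 + O(21)) = (475 + 524)*(1508 + (4 + 21)/(8 + 21*(4 + 21))) = 999*(1508 + 25/(8 + 21*25)) = 999*(1508 + 25/(8 + 525)) = 999*(1508 + 25/533) = 999*(803789/533) = 802985211/533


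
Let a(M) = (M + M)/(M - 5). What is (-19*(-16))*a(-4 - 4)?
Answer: 4864/13 ≈ 374.15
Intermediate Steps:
a(M) = 2*M/(-5 + M) (a(M) = (2*M)/(-5 + M) = 2*M/(-5 + M))
(-19*(-16))*a(-4 - 4) = (-19*(-16))*(2*(-4 - 4)/(-5 + (-4 - 4))) = 304*(2*(-8)/(-5 - 8)) = 304*(2*(-8)/(-13)) = 304*(2*(-8)*(-1/13)) = 304*(16/13) = 4864/13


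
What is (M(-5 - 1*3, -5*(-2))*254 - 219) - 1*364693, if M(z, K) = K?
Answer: -362372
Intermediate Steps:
(M(-5 - 1*3, -5*(-2))*254 - 219) - 1*364693 = (-5*(-2)*254 - 219) - 1*364693 = (10*254 - 219) - 364693 = (2540 - 219) - 364693 = 2321 - 364693 = -362372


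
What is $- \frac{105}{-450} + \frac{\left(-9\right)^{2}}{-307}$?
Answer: $- \frac{281}{9210} \approx -0.03051$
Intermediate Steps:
$- \frac{105}{-450} + \frac{\left(-9\right)^{2}}{-307} = \left(-105\right) \left(- \frac{1}{450}\right) + 81 \left(- \frac{1}{307}\right) = \frac{7}{30} - \frac{81}{307} = - \frac{281}{9210}$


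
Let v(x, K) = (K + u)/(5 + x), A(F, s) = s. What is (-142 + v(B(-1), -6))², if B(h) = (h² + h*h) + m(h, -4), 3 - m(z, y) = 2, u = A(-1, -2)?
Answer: 20449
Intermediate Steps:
u = -2
m(z, y) = 1 (m(z, y) = 3 - 1*2 = 3 - 2 = 1)
B(h) = 1 + 2*h² (B(h) = (h² + h*h) + 1 = (h² + h²) + 1 = 2*h² + 1 = 1 + 2*h²)
v(x, K) = (-2 + K)/(5 + x) (v(x, K) = (K - 2)/(5 + x) = (-2 + K)/(5 + x))
(-142 + v(B(-1), -6))² = (-142 + (-2 - 6)/(5 + (1 + 2*(-1)²)))² = (-142 - 8/(5 + (1 + 2*1)))² = (-142 - 8/(5 + (1 + 2)))² = (-142 - 8/(5 + 3))² = (-142 - 8/8)² = (-142 + (⅛)*(-8))² = (-142 - 1)² = (-143)² = 20449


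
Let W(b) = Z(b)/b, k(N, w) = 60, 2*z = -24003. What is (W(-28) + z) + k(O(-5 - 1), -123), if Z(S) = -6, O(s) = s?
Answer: -83589/7 ≈ -11941.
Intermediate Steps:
z = -24003/2 (z = (½)*(-24003) = -24003/2 ≈ -12002.)
W(b) = -6/b
(W(-28) + z) + k(O(-5 - 1), -123) = (-6/(-28) - 24003/2) + 60 = (-6*(-1/28) - 24003/2) + 60 = (3/14 - 24003/2) + 60 = -84009/7 + 60 = -83589/7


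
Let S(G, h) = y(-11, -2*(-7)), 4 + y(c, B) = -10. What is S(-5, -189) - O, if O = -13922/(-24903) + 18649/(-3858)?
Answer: -311451955/32025258 ≈ -9.7252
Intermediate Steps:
y(c, B) = -14 (y(c, B) = -4 - 10 = -14)
S(G, h) = -14
O = -136901657/32025258 (O = -13922*(-1/24903) + 18649*(-1/3858) = 13922/24903 - 18649/3858 = -136901657/32025258 ≈ -4.2748)
S(-5, -189) - O = -14 - 1*(-136901657/32025258) = -14 + 136901657/32025258 = -311451955/32025258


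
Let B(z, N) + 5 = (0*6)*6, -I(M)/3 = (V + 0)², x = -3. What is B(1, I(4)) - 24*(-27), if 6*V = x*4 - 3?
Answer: 643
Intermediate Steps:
V = -5/2 (V = (-3*4 - 3)/6 = (-12 - 3)/6 = (⅙)*(-15) = -5/2 ≈ -2.5000)
I(M) = -75/4 (I(M) = -3*(-5/2 + 0)² = -3*(-5/2)² = -3*25/4 = -75/4)
B(z, N) = -5 (B(z, N) = -5 + (0*6)*6 = -5 + 0*6 = -5 + 0 = -5)
B(1, I(4)) - 24*(-27) = -5 - 24*(-27) = -5 + 648 = 643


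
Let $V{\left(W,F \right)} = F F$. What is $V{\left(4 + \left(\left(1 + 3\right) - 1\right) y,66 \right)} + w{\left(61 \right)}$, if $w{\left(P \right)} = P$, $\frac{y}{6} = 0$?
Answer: $4417$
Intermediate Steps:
$y = 0$ ($y = 6 \cdot 0 = 0$)
$V{\left(W,F \right)} = F^{2}$
$V{\left(4 + \left(\left(1 + 3\right) - 1\right) y,66 \right)} + w{\left(61 \right)} = 66^{2} + 61 = 4356 + 61 = 4417$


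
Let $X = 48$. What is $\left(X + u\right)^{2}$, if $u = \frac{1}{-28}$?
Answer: $\frac{1803649}{784} \approx 2300.6$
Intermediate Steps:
$u = - \frac{1}{28} \approx -0.035714$
$\left(X + u\right)^{2} = \left(48 - \frac{1}{28}\right)^{2} = \left(\frac{1343}{28}\right)^{2} = \frac{1803649}{784}$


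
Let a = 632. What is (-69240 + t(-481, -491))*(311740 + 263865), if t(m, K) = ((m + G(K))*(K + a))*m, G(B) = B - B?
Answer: 18737474434905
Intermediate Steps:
G(B) = 0
t(m, K) = m²*(632 + K) (t(m, K) = ((m + 0)*(K + 632))*m = (m*(632 + K))*m = m²*(632 + K))
(-69240 + t(-481, -491))*(311740 + 263865) = (-69240 + (-481)²*(632 - 491))*(311740 + 263865) = (-69240 + 231361*141)*575605 = (-69240 + 32621901)*575605 = 32552661*575605 = 18737474434905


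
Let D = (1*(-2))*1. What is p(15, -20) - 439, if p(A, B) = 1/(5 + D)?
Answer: -1316/3 ≈ -438.67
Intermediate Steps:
D = -2 (D = -2*1 = -2)
p(A, B) = ⅓ (p(A, B) = 1/(5 - 2) = 1/3 = ⅓)
p(15, -20) - 439 = ⅓ - 439 = -1316/3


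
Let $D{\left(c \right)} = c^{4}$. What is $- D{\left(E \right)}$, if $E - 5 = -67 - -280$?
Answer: $-2258530576$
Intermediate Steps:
$E = 218$ ($E = 5 - -213 = 5 + \left(-67 + 280\right) = 5 + 213 = 218$)
$- D{\left(E \right)} = - 218^{4} = \left(-1\right) 2258530576 = -2258530576$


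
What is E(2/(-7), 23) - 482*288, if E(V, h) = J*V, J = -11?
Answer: -971690/7 ≈ -1.3881e+5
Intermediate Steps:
E(V, h) = -11*V
E(2/(-7), 23) - 482*288 = -22/(-7) - 482*288 = -22*(-1)/7 - 138816 = -11*(-2/7) - 138816 = 22/7 - 138816 = -971690/7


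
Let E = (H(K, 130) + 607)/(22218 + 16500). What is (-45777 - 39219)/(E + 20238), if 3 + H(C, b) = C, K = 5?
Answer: -1096958376/261191831 ≈ -4.1998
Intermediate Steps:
H(C, b) = -3 + C
E = 203/12906 (E = ((-3 + 5) + 607)/(22218 + 16500) = (2 + 607)/38718 = 609*(1/38718) = 203/12906 ≈ 0.015729)
(-45777 - 39219)/(E + 20238) = (-45777 - 39219)/(203/12906 + 20238) = -84996/261191831/12906 = -84996*12906/261191831 = -1096958376/261191831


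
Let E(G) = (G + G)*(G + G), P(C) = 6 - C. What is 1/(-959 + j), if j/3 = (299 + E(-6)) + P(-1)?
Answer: 1/391 ≈ 0.0025575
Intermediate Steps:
E(G) = 4*G² (E(G) = (2*G)*(2*G) = 4*G²)
j = 1350 (j = 3*((299 + 4*(-6)²) + (6 - 1*(-1))) = 3*((299 + 4*36) + (6 + 1)) = 3*((299 + 144) + 7) = 3*(443 + 7) = 3*450 = 1350)
1/(-959 + j) = 1/(-959 + 1350) = 1/391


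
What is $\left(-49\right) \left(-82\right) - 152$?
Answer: $3866$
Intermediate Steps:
$\left(-49\right) \left(-82\right) - 152 = 4018 - 152 = 3866$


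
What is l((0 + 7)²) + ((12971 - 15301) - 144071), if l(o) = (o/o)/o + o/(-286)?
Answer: -2051665729/14014 ≈ -1.4640e+5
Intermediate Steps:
l(o) = 1/o - o/286 (l(o) = 1/o + o*(-1/286) = 1/o - o/286)
l((0 + 7)²) + ((12971 - 15301) - 144071) = (1/((0 + 7)²) - (0 + 7)²/286) + ((12971 - 15301) - 144071) = (1/(7²) - 1/286*7²) + (-2330 - 144071) = (1/49 - 1/286*49) - 146401 = (1/49 - 49/286) - 146401 = -2115/14014 - 146401 = -2051665729/14014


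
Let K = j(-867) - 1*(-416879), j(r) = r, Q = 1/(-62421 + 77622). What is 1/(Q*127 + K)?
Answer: 15201/6323798539 ≈ 2.4038e-6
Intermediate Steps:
Q = 1/15201 ≈ 6.5785e-5
K = 416012 (K = -867 - 1*(-416879) = -867 + 416879 = 416012)
1/(Q*127 + K) = 1/((1/15201)*127 + 416012) = 1/(127/15201 + 416012) = 1/(6323798539/15201) = 15201/6323798539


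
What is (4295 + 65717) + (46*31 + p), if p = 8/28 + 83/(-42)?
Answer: 3000325/42 ≈ 71436.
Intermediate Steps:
p = -71/42 (p = 8*(1/28) + 83*(-1/42) = 2/7 - 83/42 = -71/42 ≈ -1.6905)
(4295 + 65717) + (46*31 + p) = (4295 + 65717) + (46*31 - 71/42) = 70012 + (1426 - 71/42) = 70012 + 59821/42 = 3000325/42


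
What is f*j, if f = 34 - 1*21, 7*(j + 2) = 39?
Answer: 325/7 ≈ 46.429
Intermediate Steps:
j = 25/7 (j = -2 + (1/7)*39 = -2 + 39/7 = 25/7 ≈ 3.5714)
f = 13 (f = 34 - 21 = 13)
f*j = 13*(25/7) = 325/7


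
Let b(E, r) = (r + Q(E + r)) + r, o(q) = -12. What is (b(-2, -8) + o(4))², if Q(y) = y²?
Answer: 5184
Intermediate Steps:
b(E, r) = (E + r)² + 2*r (b(E, r) = (r + (E + r)²) + r = (E + r)² + 2*r)
(b(-2, -8) + o(4))² = (((-2 - 8)² + 2*(-8)) - 12)² = (((-10)² - 16) - 12)² = ((100 - 16) - 12)² = (84 - 12)² = 72² = 5184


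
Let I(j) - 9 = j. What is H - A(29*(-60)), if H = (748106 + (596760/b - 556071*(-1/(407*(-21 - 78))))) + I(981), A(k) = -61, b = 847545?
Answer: 568519160080834/758891793 ≈ 7.4914e+5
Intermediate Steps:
I(j) = 9 + j
H = 568472867681461/758891793 (H = (748106 + (596760/847545 - 556071*(-1/(407*(-21 - 78))))) + (9 + 981) = (748106 + (596760*(1/847545) - 556071/((-99*(-407))))) + 990 = (748106 + (39784/56503 - 556071/40293)) + 990 = (748106 + (39784/56503 - 556071*1/40293)) + 990 = (748106 + (39784/56503 - 185357/13431)) + 990 = (748106 - 9938887667/758891793) + 990 = 567721564806391/758891793 + 990 = 568472867681461/758891793 ≈ 7.4908e+5)
H - A(29*(-60)) = 568472867681461/758891793 - 1*(-61) = 568472867681461/758891793 + 61 = 568519160080834/758891793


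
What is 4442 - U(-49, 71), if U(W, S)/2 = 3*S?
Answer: 4016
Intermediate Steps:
U(W, S) = 6*S (U(W, S) = 2*(3*S) = 6*S)
4442 - U(-49, 71) = 4442 - 6*71 = 4442 - 1*426 = 4442 - 426 = 4016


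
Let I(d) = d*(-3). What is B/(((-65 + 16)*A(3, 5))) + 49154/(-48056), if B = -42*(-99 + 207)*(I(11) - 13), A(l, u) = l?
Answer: -238914247/168196 ≈ -1420.5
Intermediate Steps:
I(d) = -3*d
B = 208656 (B = -42*(-99 + 207)*(-3*11 - 13) = -4536*(-33 - 13) = -4536*(-46) = -42*(-4968) = 208656)
B/(((-65 + 16)*A(3, 5))) + 49154/(-48056) = 208656/(((-65 + 16)*3)) + 49154/(-48056) = 208656/((-49*3)) + 49154*(-1/48056) = 208656/(-147) - 24577/24028 = 208656*(-1/147) - 24577/24028 = -9936/7 - 24577/24028 = -238914247/168196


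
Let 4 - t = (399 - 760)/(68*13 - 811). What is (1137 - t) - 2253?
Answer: -82121/73 ≈ -1124.9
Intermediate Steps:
t = 653/73 (t = 4 - (399 - 760)/(68*13 - 811) = 4 - (-361)/(884 - 811) = 4 - (-361)/73 = 4 - 1*(-361/73) = 4 + 361/73 = 653/73 ≈ 8.9452)
(1137 - t) - 2253 = (1137 - 1*653/73) - 2253 = (1137 - 653/73) - 2253 = 82348/73 - 2253 = -82121/73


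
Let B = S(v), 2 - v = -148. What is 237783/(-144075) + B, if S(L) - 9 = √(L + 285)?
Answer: 352964/48025 + √435 ≈ 28.206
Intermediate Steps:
v = 150 (v = 2 - 1*(-148) = 2 + 148 = 150)
S(L) = 9 + √(285 + L) (S(L) = 9 + √(L + 285) = 9 + √(285 + L))
B = 9 + √435 (B = 9 + √(285 + 150) = 9 + √435 ≈ 29.857)
237783/(-144075) + B = 237783/(-144075) + (9 + √435) = 237783*(-1/144075) + (9 + √435) = -79261/48025 + (9 + √435) = 352964/48025 + √435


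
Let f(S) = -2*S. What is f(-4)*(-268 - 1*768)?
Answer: -8288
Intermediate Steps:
f(-4)*(-268 - 1*768) = (-2*(-4))*(-268 - 1*768) = 8*(-268 - 768) = 8*(-1036) = -8288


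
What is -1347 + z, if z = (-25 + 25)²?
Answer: -1347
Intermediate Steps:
z = 0 (z = 0² = 0)
-1347 + z = -1347 + 0 = -1347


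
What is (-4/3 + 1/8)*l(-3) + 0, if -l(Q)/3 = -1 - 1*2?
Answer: -87/8 ≈ -10.875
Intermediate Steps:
l(Q) = 9 (l(Q) = -3*(-1 - 1*2) = -3*(-1 - 2) = -3*(-3) = 9)
(-4/3 + 1/8)*l(-3) + 0 = (-4/3 + 1/8)*9 + 0 = (-4*⅓ + 1*(⅛))*9 + 0 = (-4/3 + ⅛)*9 + 0 = -29/24*9 + 0 = -87/8 + 0 = -87/8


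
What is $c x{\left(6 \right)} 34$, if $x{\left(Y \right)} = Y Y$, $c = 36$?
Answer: $44064$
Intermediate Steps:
$x{\left(Y \right)} = Y^{2}$
$c x{\left(6 \right)} 34 = 36 \cdot 6^{2} \cdot 34 = 36 \cdot 36 \cdot 34 = 1296 \cdot 34 = 44064$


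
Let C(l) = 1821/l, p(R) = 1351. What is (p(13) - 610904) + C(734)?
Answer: -447410081/734 ≈ -6.0955e+5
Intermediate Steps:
(p(13) - 610904) + C(734) = (1351 - 610904) + 1821/734 = -609553 + 1821*(1/734) = -609553 + 1821/734 = -447410081/734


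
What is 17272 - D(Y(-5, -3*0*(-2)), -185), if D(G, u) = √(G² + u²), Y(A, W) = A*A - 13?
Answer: 17272 - √34369 ≈ 17087.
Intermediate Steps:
Y(A, W) = -13 + A² (Y(A, W) = A² - 13 = -13 + A²)
17272 - D(Y(-5, -3*0*(-2)), -185) = 17272 - √((-13 + (-5)²)² + (-185)²) = 17272 - √((-13 + 25)² + 34225) = 17272 - √(12² + 34225) = 17272 - √(144 + 34225) = 17272 - √34369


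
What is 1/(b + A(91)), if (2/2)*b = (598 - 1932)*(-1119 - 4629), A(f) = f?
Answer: 1/7667923 ≈ 1.3041e-7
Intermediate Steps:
b = 7667832 (b = (598 - 1932)*(-1119 - 4629) = -1334*(-5748) = 7667832)
1/(b + A(91)) = 1/(7667832 + 91) = 1/7667923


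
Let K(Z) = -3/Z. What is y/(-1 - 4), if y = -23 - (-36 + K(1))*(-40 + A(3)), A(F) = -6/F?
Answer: 1661/5 ≈ 332.20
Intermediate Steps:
y = -1661 (y = -23 - (-36 - 3/1)*(-40 - 6/3) = -23 - (-36 - 3*1)*(-40 - 6*⅓) = -23 - (-36 - 3)*(-40 - 2) = -23 - (-39)*(-42) = -23 - 1*1638 = -23 - 1638 = -1661)
y/(-1 - 4) = -1661/(-1 - 4) = -1661/(-5) = -1661*(-⅕) = 1661/5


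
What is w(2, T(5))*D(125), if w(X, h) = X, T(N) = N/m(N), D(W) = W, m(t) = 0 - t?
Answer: 250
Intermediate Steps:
m(t) = -t
T(N) = -1 (T(N) = N/((-N)) = N*(-1/N) = -1)
w(2, T(5))*D(125) = 2*125 = 250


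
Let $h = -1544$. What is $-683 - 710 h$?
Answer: $1095557$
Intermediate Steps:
$-683 - 710 h = -683 - -1096240 = -683 + 1096240 = 1095557$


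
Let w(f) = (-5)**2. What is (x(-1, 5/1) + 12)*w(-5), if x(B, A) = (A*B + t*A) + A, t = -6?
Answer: -450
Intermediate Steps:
w(f) = 25
x(B, A) = -5*A + A*B (x(B, A) = (A*B - 6*A) + A = (-6*A + A*B) + A = -5*A + A*B)
(x(-1, 5/1) + 12)*w(-5) = ((5/1)*(-5 - 1) + 12)*25 = ((5*1)*(-6) + 12)*25 = (5*(-6) + 12)*25 = (-30 + 12)*25 = -18*25 = -450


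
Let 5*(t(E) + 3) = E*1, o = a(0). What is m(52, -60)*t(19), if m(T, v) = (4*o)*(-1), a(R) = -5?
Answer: 16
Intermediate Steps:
o = -5
m(T, v) = 20 (m(T, v) = (4*(-5))*(-1) = -20*(-1) = 20)
t(E) = -3 + E/5 (t(E) = -3 + (E*1)/5 = -3 + E/5)
m(52, -60)*t(19) = 20*(-3 + (⅕)*19) = 20*(-3 + 19/5) = 20*(⅘) = 16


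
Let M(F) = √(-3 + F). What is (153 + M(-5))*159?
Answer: 24327 + 318*I*√2 ≈ 24327.0 + 449.72*I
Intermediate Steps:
(153 + M(-5))*159 = (153 + √(-3 - 5))*159 = (153 + √(-8))*159 = (153 + 2*I*√2)*159 = 24327 + 318*I*√2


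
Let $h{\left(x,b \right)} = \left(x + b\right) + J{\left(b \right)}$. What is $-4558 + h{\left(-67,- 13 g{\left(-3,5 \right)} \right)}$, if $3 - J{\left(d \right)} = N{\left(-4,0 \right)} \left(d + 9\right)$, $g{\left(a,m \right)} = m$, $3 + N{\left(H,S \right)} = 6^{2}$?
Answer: $-2839$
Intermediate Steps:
$N{\left(H,S \right)} = 33$ ($N{\left(H,S \right)} = -3 + 6^{2} = -3 + 36 = 33$)
$J{\left(d \right)} = -294 - 33 d$ ($J{\left(d \right)} = 3 - 33 \left(d + 9\right) = 3 - 33 \left(9 + d\right) = 3 - \left(297 + 33 d\right) = -294 - 33 d$)
$h{\left(x,b \right)} = -294 + x - 32 b$ ($h{\left(x,b \right)} = \left(x + b\right) - \left(294 + 33 b\right) = \left(b + x\right) - \left(294 + 33 b\right) = -294 + x - 32 b$)
$-4558 + h{\left(-67,- 13 g{\left(-3,5 \right)} \right)} = -4558 - \left(361 + 32 \left(-13\right) 5\right) = -4558 - -1719 = -4558 + 1719 = -2839$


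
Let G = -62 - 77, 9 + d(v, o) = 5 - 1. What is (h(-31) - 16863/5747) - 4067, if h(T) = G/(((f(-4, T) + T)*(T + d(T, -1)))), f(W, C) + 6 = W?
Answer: -4932044135/1211796 ≈ -4070.0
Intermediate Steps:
d(v, o) = -5 (d(v, o) = -9 + (5 - 1) = -9 + 4 = -5)
f(W, C) = -6 + W
G = -139
h(T) = -139/((-10 + T)*(-5 + T)) (h(T) = -139*1/((T - 5)*((-6 - 4) + T)) = -139*1/((-10 + T)*(-5 + T)) = -139/((-10 + T)*(-5 + T)))
(h(-31) - 16863/5747) - 4067 = (-139/(50 + (-31)² - 15*(-31)) - 16863/5747) - 4067 = (-139/(50 + 961 + 465) - 16863*1/5747) - 4067 = (-139/1476 - 2409/821) - 4067 = -3669803/1211796 - 4067 = -4932044135/1211796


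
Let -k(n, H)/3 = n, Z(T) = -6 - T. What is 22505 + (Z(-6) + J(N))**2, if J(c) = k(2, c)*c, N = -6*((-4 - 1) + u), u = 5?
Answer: 22505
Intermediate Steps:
N = 0 (N = -6*((-4 - 1) + 5) = -6*(-5 + 5) = -6*0 = 0)
k(n, H) = -3*n
J(c) = -6*c (J(c) = (-3*2)*c = -6*c)
22505 + (Z(-6) + J(N))**2 = 22505 + ((-6 - 1*(-6)) - 6*0)**2 = 22505 + ((-6 + 6) + 0)**2 = 22505 + (0 + 0)**2 = 22505 + 0**2 = 22505 + 0 = 22505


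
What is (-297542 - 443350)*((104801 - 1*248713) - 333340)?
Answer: 353592188784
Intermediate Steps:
(-297542 - 443350)*((104801 - 1*248713) - 333340) = -740892*((104801 - 248713) - 333340) = -740892*(-143912 - 333340) = -740892*(-477252) = 353592188784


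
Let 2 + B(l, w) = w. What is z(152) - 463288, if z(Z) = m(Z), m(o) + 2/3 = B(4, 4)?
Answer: -1389860/3 ≈ -4.6329e+5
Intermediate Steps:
B(l, w) = -2 + w
m(o) = 4/3 (m(o) = -⅔ + (-2 + 4) = -⅔ + 2 = 4/3)
z(Z) = 4/3
z(152) - 463288 = 4/3 - 463288 = -1389860/3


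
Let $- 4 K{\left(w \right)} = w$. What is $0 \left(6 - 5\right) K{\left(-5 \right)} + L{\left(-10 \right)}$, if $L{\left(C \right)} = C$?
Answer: $-10$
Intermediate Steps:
$K{\left(w \right)} = - \frac{w}{4}$
$0 \left(6 - 5\right) K{\left(-5 \right)} + L{\left(-10 \right)} = 0 \left(6 - 5\right) \left(\left(- \frac{1}{4}\right) \left(-5\right)\right) - 10 = 0 \cdot 1 \cdot \frac{5}{4} - 10 = 0 \cdot \frac{5}{4} - 10 = 0 - 10 = -10$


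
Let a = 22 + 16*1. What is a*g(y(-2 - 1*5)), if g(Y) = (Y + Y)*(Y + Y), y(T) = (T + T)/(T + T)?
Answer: 152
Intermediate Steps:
y(T) = 1 (y(T) = (2*T)/((2*T)) = (2*T)*(1/(2*T)) = 1)
a = 38 (a = 22 + 16 = 38)
g(Y) = 4*Y² (g(Y) = (2*Y)*(2*Y) = 4*Y²)
a*g(y(-2 - 1*5)) = 38*(4*1²) = 38*(4*1) = 38*4 = 152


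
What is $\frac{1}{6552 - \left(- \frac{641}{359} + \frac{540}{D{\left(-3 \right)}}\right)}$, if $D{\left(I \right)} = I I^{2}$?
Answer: $\frac{359}{2359989} \approx 0.00015212$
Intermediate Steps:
$D{\left(I \right)} = I^{3}$
$\frac{1}{6552 - \left(- \frac{641}{359} + \frac{540}{D{\left(-3 \right)}}\right)} = \frac{1}{6552 - \left(-20 - \frac{641}{359}\right)} = \frac{1}{6552 - \left(- \frac{641}{359} + \frac{540}{-27}\right)} = \frac{1}{6552 + \left(\left(-540\right) \left(- \frac{1}{27}\right) + \frac{641}{359}\right)} = \frac{1}{6552 + \left(20 + \frac{641}{359}\right)} = \frac{1}{6552 + \frac{7821}{359}} = \frac{1}{\frac{2359989}{359}} = \frac{359}{2359989}$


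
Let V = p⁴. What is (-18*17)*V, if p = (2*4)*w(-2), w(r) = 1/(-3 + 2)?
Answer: -1253376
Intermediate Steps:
w(r) = -1 (w(r) = 1/(-1) = -1)
p = -8 (p = (2*4)*(-1) = 8*(-1) = -8)
V = 4096 (V = (-8)⁴ = 4096)
(-18*17)*V = -18*17*4096 = -306*4096 = -1253376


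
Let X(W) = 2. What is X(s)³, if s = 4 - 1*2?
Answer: 8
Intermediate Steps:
s = 2 (s = 4 - 2 = 2)
X(s)³ = 2³ = 8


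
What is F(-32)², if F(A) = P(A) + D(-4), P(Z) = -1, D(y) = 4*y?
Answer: 289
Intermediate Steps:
F(A) = -17 (F(A) = -1 + 4*(-4) = -1 - 16 = -17)
F(-32)² = (-17)² = 289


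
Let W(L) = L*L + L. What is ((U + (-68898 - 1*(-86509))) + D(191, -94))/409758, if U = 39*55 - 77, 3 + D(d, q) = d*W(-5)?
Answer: 3916/68293 ≈ 0.057341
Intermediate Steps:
W(L) = L + L**2 (W(L) = L**2 + L = L + L**2)
D(d, q) = -3 + 20*d (D(d, q) = -3 + d*(-5*(1 - 5)) = -3 + d*(-5*(-4)) = -3 + d*20 = -3 + 20*d)
U = 2068 (U = 2145 - 77 = 2068)
((U + (-68898 - 1*(-86509))) + D(191, -94))/409758 = ((2068 + (-68898 - 1*(-86509))) + (-3 + 20*191))/409758 = ((2068 + (-68898 + 86509)) + (-3 + 3820))*(1/409758) = ((2068 + 17611) + 3817)*(1/409758) = (19679 + 3817)*(1/409758) = 23496*(1/409758) = 3916/68293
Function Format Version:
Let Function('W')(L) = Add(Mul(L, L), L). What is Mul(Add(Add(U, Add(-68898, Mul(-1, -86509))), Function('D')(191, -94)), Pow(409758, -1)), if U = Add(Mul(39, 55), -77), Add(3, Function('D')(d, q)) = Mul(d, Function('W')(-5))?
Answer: Rational(3916, 68293) ≈ 0.057341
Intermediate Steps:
Function('W')(L) = Add(L, Pow(L, 2)) (Function('W')(L) = Add(Pow(L, 2), L) = Add(L, Pow(L, 2)))
Function('D')(d, q) = Add(-3, Mul(20, d)) (Function('D')(d, q) = Add(-3, Mul(d, Mul(-5, Add(1, -5)))) = Add(-3, Mul(d, Mul(-5, -4))) = Add(-3, Mul(d, 20)) = Add(-3, Mul(20, d)))
U = 2068 (U = Add(2145, -77) = 2068)
Mul(Add(Add(U, Add(-68898, Mul(-1, -86509))), Function('D')(191, -94)), Pow(409758, -1)) = Mul(Add(Add(2068, Add(-68898, Mul(-1, -86509))), Add(-3, Mul(20, 191))), Pow(409758, -1)) = Mul(Add(Add(2068, Add(-68898, 86509)), Add(-3, 3820)), Rational(1, 409758)) = Mul(Add(Add(2068, 17611), 3817), Rational(1, 409758)) = Mul(Add(19679, 3817), Rational(1, 409758)) = Mul(23496, Rational(1, 409758)) = Rational(3916, 68293)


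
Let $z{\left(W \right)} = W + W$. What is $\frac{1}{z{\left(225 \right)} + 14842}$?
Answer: $\frac{1}{15292} \approx 6.5394 \cdot 10^{-5}$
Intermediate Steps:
$z{\left(W \right)} = 2 W$
$\frac{1}{z{\left(225 \right)} + 14842} = \frac{1}{2 \cdot 225 + 14842} = \frac{1}{450 + 14842} = \frac{1}{15292}$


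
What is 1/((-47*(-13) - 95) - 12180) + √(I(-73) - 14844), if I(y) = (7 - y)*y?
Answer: -1/11664 + 2*I*√5171 ≈ -8.5734e-5 + 143.82*I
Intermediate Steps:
I(y) = y*(7 - y)
1/((-47*(-13) - 95) - 12180) + √(I(-73) - 14844) = 1/((-47*(-13) - 95) - 12180) + √(-73*(7 - 1*(-73)) - 14844) = 1/((611 - 95) - 12180) + √(-73*(7 + 73) - 14844) = 1/(516 - 12180) + √(-73*80 - 14844) = 1/(-11664) + √(-5840 - 14844) = -1/11664 + √(-20684) = -1/11664 + 2*I*√5171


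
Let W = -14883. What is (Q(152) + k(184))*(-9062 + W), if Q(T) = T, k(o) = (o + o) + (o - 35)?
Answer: -16019205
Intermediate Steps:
k(o) = -35 + 3*o (k(o) = 2*o + (-35 + o) = -35 + 3*o)
(Q(152) + k(184))*(-9062 + W) = (152 + (-35 + 3*184))*(-9062 - 14883) = (152 + (-35 + 552))*(-23945) = (152 + 517)*(-23945) = 669*(-23945) = -16019205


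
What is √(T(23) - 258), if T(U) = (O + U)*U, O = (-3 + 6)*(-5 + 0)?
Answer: I*√74 ≈ 8.6023*I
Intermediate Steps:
O = -15 (O = 3*(-5) = -15)
T(U) = U*(-15 + U) (T(U) = (-15 + U)*U = U*(-15 + U))
√(T(23) - 258) = √(23*(-15 + 23) - 258) = √(23*8 - 258) = √(184 - 258) = √(-74) = I*√74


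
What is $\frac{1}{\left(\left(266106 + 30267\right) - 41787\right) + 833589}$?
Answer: $\frac{1}{1088175} \approx 9.1897 \cdot 10^{-7}$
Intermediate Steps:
$\frac{1}{\left(\left(266106 + 30267\right) - 41787\right) + 833589} = \frac{1}{\left(296373 - 41787\right) + 833589} = \frac{1}{254586 + 833589} = \frac{1}{1088175}$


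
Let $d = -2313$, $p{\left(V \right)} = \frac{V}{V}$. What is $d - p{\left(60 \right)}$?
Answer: $-2314$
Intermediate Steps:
$p{\left(V \right)} = 1$
$d - p{\left(60 \right)} = -2313 - 1 = -2314$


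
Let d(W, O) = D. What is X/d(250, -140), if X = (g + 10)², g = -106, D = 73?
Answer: 9216/73 ≈ 126.25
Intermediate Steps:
d(W, O) = 73
X = 9216 (X = (-106 + 10)² = (-96)² = 9216)
X/d(250, -140) = 9216/73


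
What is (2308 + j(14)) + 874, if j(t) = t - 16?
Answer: 3180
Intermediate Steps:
j(t) = -16 + t
(2308 + j(14)) + 874 = (2308 + (-16 + 14)) + 874 = (2308 - 2) + 874 = 2306 + 874 = 3180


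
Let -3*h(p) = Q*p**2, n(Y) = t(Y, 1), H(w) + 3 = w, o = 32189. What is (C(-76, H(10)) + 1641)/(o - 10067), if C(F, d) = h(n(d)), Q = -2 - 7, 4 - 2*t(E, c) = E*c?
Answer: 2197/29496 ≈ 0.074485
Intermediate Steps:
t(E, c) = 2 - E*c/2
H(w) = -3 + w
n(Y) = 2 - Y/2 (n(Y) = 2 - 1/2*Y*1 = 2 - Y/2)
Q = -9
h(p) = 3*p**2 (h(p) = -(-3)*p**2 = 3*p**2)
C(F, d) = 3*(2 - d/2)**2
(C(-76, H(10)) + 1641)/(o - 10067) = (3*(-4 + (-3 + 10))**2/4 + 1641)/(32189 - 10067) = (3*(-4 + 7)**2/4 + 1641)/22122 = ((3/4)*3**2 + 1641)*(1/22122) = ((3/4)*9 + 1641)*(1/22122) = (27/4 + 1641)*(1/22122) = (6591/4)*(1/22122) = 2197/29496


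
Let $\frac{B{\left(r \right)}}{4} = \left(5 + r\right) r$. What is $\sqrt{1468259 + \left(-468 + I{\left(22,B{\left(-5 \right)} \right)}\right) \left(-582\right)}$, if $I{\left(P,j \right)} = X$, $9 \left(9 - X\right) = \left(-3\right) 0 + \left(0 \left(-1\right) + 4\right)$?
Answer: $\frac{\sqrt{15620901}}{3} \approx 1317.4$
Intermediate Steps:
$X = \frac{77}{9}$ ($X = 9 - \frac{\left(-3\right) 0 + \left(0 \left(-1\right) + 4\right)}{9} = 9 - \frac{0 + \left(0 + 4\right)}{9} = 9 - \frac{0 + 4}{9} = 9 - \frac{4}{9} = \frac{77}{9} \approx 8.5556$)
$B{\left(r \right)} = 4 r \left(5 + r\right)$ ($B{\left(r \right)} = 4 \left(5 + r\right) r = 4 r \left(5 + r\right)$)
$I{\left(P,j \right)} = \frac{77}{9}$
$\sqrt{1468259 + \left(-468 + I{\left(22,B{\left(-5 \right)} \right)}\right) \left(-582\right)} = \sqrt{1468259 + \left(-468 + \frac{77}{9}\right) \left(-582\right)} = \sqrt{1468259 - - \frac{802190}{3}} = \sqrt{1468259 + \frac{802190}{3}} = \sqrt{\frac{5206967}{3}} = \frac{\sqrt{15620901}}{3}$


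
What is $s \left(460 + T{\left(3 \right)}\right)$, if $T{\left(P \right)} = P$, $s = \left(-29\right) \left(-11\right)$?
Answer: $147697$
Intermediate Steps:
$s = 319$
$s \left(460 + T{\left(3 \right)}\right) = 319 \left(460 + 3\right) = 319 \cdot 463 = 147697$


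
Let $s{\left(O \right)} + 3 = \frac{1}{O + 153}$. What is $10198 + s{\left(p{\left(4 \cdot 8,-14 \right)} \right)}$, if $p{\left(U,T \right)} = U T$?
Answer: $\frac{3007524}{295} \approx 10195.0$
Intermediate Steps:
$p{\left(U,T \right)} = T U$
$s{\left(O \right)} = -3 + \frac{1}{153 + O}$ ($s{\left(O \right)} = -3 + \frac{1}{O + 153} = -3 + \frac{1}{153 + O}$)
$10198 + s{\left(p{\left(4 \cdot 8,-14 \right)} \right)} = 10198 + \frac{-458 - 3 \left(- 14 \cdot 4 \cdot 8\right)}{153 - 14 \cdot 4 \cdot 8} = 10198 + \frac{-458 - 3 \left(\left(-14\right) 32\right)}{153 - 448} = 10198 + \frac{-458 - -1344}{153 - 448} = 10198 + \frac{-458 + 1344}{-295} = 10198 - \frac{886}{295} = \frac{3007524}{295}$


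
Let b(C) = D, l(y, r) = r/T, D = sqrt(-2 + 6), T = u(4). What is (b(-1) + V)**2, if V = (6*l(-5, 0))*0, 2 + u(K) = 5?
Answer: 4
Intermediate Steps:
u(K) = 3 (u(K) = -2 + 5 = 3)
T = 3
D = 2 (D = sqrt(4) = 2)
l(y, r) = r/3
b(C) = 2
V = 0 (V = (6*((1/3)*0))*0 = (6*0)*0 = 0*0 = 0)
(b(-1) + V)**2 = (2 + 0)**2 = 2**2 = 4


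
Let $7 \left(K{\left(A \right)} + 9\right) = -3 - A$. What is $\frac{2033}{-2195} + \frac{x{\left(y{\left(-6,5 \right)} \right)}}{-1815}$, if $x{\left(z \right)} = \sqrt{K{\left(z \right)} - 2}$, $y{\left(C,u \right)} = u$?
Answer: $- \frac{2033}{2195} - \frac{i \sqrt{595}}{12705} \approx -0.9262 - 0.0019199 i$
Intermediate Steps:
$K{\left(A \right)} = - \frac{66}{7} - \frac{A}{7}$ ($K{\left(A \right)} = -9 + \frac{-3 - A}{7} = -9 - \left(\frac{3}{7} + \frac{A}{7}\right) = - \frac{66}{7} - \frac{A}{7}$)
$x{\left(z \right)} = \sqrt{- \frac{80}{7} - \frac{z}{7}}$ ($x{\left(z \right)} = \sqrt{\left(- \frac{66}{7} - \frac{z}{7}\right) - 2} = \sqrt{- \frac{80}{7} - \frac{z}{7}}$)
$\frac{2033}{-2195} + \frac{x{\left(y{\left(-6,5 \right)} \right)}}{-1815} = \frac{2033}{-2195} + \frac{\frac{1}{7} \sqrt{-560 - 35}}{-1815} = 2033 \left(- \frac{1}{2195}\right) + \frac{\sqrt{-560 - 35}}{7} \left(- \frac{1}{1815}\right) = - \frac{2033}{2195} + \frac{\sqrt{-595}}{7} \left(- \frac{1}{1815}\right) = - \frac{2033}{2195} + \frac{i \sqrt{595}}{7} \left(- \frac{1}{1815}\right) = - \frac{2033}{2195} - \frac{i \sqrt{595}}{12705}$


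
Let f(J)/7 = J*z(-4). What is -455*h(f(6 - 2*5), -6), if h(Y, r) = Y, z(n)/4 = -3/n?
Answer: 38220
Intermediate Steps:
z(n) = -12/n (z(n) = 4*(-3/n) = -12/n)
f(J) = 21*J (f(J) = 7*(J*(-12/(-4))) = 7*(J*(-12*(-¼))) = 7*(J*3) = 7*(3*J) = 21*J)
-455*h(f(6 - 2*5), -6) = -9555*(6 - 2*5) = -9555*(6 - 10) = -9555*(-4) = -455*(-84) = 38220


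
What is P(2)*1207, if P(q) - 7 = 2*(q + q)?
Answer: 18105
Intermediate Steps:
P(q) = 7 + 4*q (P(q) = 7 + 2*(q + q) = 7 + 2*(2*q) = 7 + 4*q)
P(2)*1207 = (7 + 4*2)*1207 = (7 + 8)*1207 = 15*1207 = 18105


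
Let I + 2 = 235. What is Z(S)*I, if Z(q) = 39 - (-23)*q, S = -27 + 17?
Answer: -44503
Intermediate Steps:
I = 233 (I = -2 + 235 = 233)
S = -10
Z(q) = 39 + 23*q
Z(S)*I = (39 + 23*(-10))*233 = (39 - 230)*233 = -191*233 = -44503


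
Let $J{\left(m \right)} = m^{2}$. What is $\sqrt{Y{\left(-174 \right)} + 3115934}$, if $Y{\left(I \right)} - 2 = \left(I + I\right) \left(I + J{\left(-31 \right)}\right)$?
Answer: $2 \sqrt{710515} \approx 1685.8$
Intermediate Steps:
$Y{\left(I \right)} = 2 + 2 I \left(961 + I\right)$ ($Y{\left(I \right)} = 2 + \left(I + I\right) \left(I + \left(-31\right)^{2}\right) = 2 + 2 I \left(I + 961\right) = 2 + 2 I \left(961 + I\right)$)
$\sqrt{Y{\left(-174 \right)} + 3115934} = \sqrt{\left(2 + 2 \left(-174\right)^{2} + 1922 \left(-174\right)\right) + 3115934} = \sqrt{\left(2 + 2 \cdot 30276 - 334428\right) + 3115934} = \sqrt{\left(2 + 60552 - 334428\right) + 3115934} = \sqrt{-273874 + 3115934} = \sqrt{2842060} = 2 \sqrt{710515}$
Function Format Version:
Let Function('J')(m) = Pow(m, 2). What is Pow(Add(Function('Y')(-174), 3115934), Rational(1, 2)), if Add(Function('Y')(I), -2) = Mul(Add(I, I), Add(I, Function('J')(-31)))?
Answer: Mul(2, Pow(710515, Rational(1, 2))) ≈ 1685.8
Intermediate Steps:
Function('Y')(I) = Add(2, Mul(2, I, Add(961, I))) (Function('Y')(I) = Add(2, Mul(Add(I, I), Add(I, Pow(-31, 2)))) = Add(2, Mul(Mul(2, I), Add(I, 961))) = Add(2, Mul(Mul(2, I), Add(961, I))) = Add(2, Mul(2, I, Add(961, I))))
Pow(Add(Function('Y')(-174), 3115934), Rational(1, 2)) = Pow(Add(Add(2, Mul(2, Pow(-174, 2)), Mul(1922, -174)), 3115934), Rational(1, 2)) = Pow(Add(Add(2, Mul(2, 30276), -334428), 3115934), Rational(1, 2)) = Pow(Add(Add(2, 60552, -334428), 3115934), Rational(1, 2)) = Pow(Add(-273874, 3115934), Rational(1, 2)) = Pow(2842060, Rational(1, 2)) = Mul(2, Pow(710515, Rational(1, 2)))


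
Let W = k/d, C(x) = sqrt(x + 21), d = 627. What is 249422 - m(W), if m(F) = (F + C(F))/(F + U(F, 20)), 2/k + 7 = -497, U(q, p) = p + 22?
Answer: 1655206045475/6636167 - 6*sqrt(14563066287)/6636167 ≈ 2.4942e+5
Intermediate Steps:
U(q, p) = 22 + p
k = -1/252 (k = 2/(-7 - 497) = 2/(-504) = 2*(-1/504) = -1/252 ≈ -0.0039683)
C(x) = sqrt(21 + x)
W = -1/158004 (W = -1/252/627 = -1/252*1/627 = -1/158004 ≈ -6.3290e-6)
m(F) = (F + sqrt(21 + F))/(42 + F) (m(F) = (F + sqrt(21 + F))/(F + (22 + 20)) = (F + sqrt(21 + F))/(F + 42) = (F + sqrt(21 + F))/(42 + F))
249422 - m(W) = 249422 - (-1/158004 + sqrt(21 - 1/158004))/(42 - 1/158004) = 249422 - (-1/158004 + sqrt(3318083/158004))/6636167/158004 = 249422 - 158004*(-1/158004 + sqrt(14563066287)/26334)/6636167 = 249422 - (-1/6636167 + 6*sqrt(14563066287)/6636167) = 249422 + (1/6636167 - 6*sqrt(14563066287)/6636167) = 1655206045475/6636167 - 6*sqrt(14563066287)/6636167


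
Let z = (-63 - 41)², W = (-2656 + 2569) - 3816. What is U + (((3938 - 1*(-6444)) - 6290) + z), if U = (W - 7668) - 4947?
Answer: -1610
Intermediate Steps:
W = -3903 (W = -87 - 3816 = -3903)
z = 10816 (z = (-104)² = 10816)
U = -16518 (U = (-3903 - 7668) - 4947 = -11571 - 4947 = -16518)
U + (((3938 - 1*(-6444)) - 6290) + z) = -16518 + (((3938 - 1*(-6444)) - 6290) + 10816) = -16518 + (((3938 + 6444) - 6290) + 10816) = -16518 + ((10382 - 6290) + 10816) = -16518 + (4092 + 10816) = -16518 + 14908 = -1610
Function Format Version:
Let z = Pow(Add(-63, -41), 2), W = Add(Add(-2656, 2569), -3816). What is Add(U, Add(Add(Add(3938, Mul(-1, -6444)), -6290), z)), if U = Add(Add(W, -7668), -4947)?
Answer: -1610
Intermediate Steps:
W = -3903 (W = Add(-87, -3816) = -3903)
z = 10816 (z = Pow(-104, 2) = 10816)
U = -16518 (U = Add(Add(-3903, -7668), -4947) = Add(-11571, -4947) = -16518)
Add(U, Add(Add(Add(3938, Mul(-1, -6444)), -6290), z)) = Add(-16518, Add(Add(Add(3938, Mul(-1, -6444)), -6290), 10816)) = Add(-16518, Add(Add(Add(3938, 6444), -6290), 10816)) = Add(-16518, Add(Add(10382, -6290), 10816)) = Add(-16518, Add(4092, 10816)) = Add(-16518, 14908) = -1610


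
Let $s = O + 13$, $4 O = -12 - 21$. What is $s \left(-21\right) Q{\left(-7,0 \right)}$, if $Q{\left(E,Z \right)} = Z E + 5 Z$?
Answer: $0$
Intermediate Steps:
$O = - \frac{33}{4}$ ($O = \frac{-12 - 21}{4} = \frac{1}{4} \left(-33\right) = - \frac{33}{4} \approx -8.25$)
$Q{\left(E,Z \right)} = 5 Z + E Z$ ($Q{\left(E,Z \right)} = E Z + 5 Z = 5 Z + E Z$)
$s = \frac{19}{4}$ ($s = - \frac{33}{4} + 13 = \frac{19}{4} \approx 4.75$)
$s \left(-21\right) Q{\left(-7,0 \right)} = \frac{19}{4} \left(-21\right) 0 \left(5 - 7\right) = - \frac{399 \cdot 0 \left(-2\right)}{4} = \left(- \frac{399}{4}\right) 0 = 0$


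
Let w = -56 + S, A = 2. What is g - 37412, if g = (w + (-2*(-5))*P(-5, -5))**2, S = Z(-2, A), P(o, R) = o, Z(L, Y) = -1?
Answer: -25963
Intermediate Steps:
S = -1
w = -57 (w = -56 - 1 = -57)
g = 11449 (g = (-57 - 2*(-5)*(-5))**2 = (-57 + 10*(-5))**2 = (-57 - 50)**2 = (-107)**2 = 11449)
g - 37412 = 11449 - 37412 = -25963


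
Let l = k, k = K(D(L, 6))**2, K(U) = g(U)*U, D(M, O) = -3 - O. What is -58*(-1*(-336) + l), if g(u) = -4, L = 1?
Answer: -94656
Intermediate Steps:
K(U) = -4*U
k = 1296 (k = (-4*(-3 - 1*6))**2 = (-4*(-3 - 6))**2 = (-4*(-9))**2 = 36**2 = 1296)
l = 1296
-58*(-1*(-336) + l) = -58*(-1*(-336) + 1296) = -58*(336 + 1296) = -58*1632 = -94656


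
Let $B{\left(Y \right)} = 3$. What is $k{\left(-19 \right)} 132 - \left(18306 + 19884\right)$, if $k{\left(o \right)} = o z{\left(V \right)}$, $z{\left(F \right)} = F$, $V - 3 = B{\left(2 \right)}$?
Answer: $-53238$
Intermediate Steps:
$V = 6$ ($V = 3 + 3 = 6$)
$k{\left(o \right)} = 6 o$ ($k{\left(o \right)} = o 6 = 6 o$)
$k{\left(-19 \right)} 132 - \left(18306 + 19884\right) = 6 \left(-19\right) 132 - \left(18306 + 19884\right) = \left(-114\right) 132 - 38190 = -15048 - 38190 = -53238$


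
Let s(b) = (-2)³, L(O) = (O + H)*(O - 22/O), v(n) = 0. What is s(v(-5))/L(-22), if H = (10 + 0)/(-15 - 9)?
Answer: -32/1883 ≈ -0.016994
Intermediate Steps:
H = -5/12 (H = 10/(-24) = 10*(-1/24) = -5/12 ≈ -0.41667)
L(O) = (-5/12 + O)*(O - 22/O) (L(O) = (O - 5/12)*(O - 22/O) = (-5/12 + O)*(O - 22/O))
s(b) = -8
s(v(-5))/L(-22) = -8/(-22 + (-22)² - 5/12*(-22) + (55/6)/(-22)) = -8/(-22 + 484 + 55/6 + (55/6)*(-1/22)) = -8/(-22 + 484 + 55/6 - 5/12) = -8/1883/4 = -8*4/1883 = -32/1883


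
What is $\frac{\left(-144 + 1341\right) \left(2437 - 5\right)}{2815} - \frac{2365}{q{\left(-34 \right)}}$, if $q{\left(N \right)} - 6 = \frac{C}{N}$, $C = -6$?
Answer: $\frac{38497769}{59115} \approx 651.24$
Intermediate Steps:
$q{\left(N \right)} = 6 - \frac{6}{N}$
$\frac{\left(-144 + 1341\right) \left(2437 - 5\right)}{2815} - \frac{2365}{q{\left(-34 \right)}} = \frac{\left(-144 + 1341\right) \left(2437 - 5\right)}{2815} - \frac{2365}{6 - \frac{6}{-34}} = 1197 \cdot 2432 \cdot \frac{1}{2815} - \frac{2365}{6 - - \frac{3}{17}} = 2911104 \cdot \frac{1}{2815} - \frac{2365}{6 + \frac{3}{17}} = \frac{2911104}{2815} - \frac{2365}{\frac{105}{17}} = \frac{2911104}{2815} - \frac{8041}{21} = \frac{38497769}{59115}$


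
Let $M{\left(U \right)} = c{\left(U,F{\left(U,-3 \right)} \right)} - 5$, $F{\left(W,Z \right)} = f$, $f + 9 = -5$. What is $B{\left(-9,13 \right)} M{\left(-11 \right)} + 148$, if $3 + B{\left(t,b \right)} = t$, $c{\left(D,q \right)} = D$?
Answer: $340$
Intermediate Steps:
$f = -14$ ($f = -9 - 5 = -14$)
$F{\left(W,Z \right)} = -14$
$B{\left(t,b \right)} = -3 + t$
$M{\left(U \right)} = -5 + U$ ($M{\left(U \right)} = U - 5 = -5 + U$)
$B{\left(-9,13 \right)} M{\left(-11 \right)} + 148 = \left(-3 - 9\right) \left(-5 - 11\right) + 148 = \left(-12\right) \left(-16\right) + 148 = 192 + 148 = 340$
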